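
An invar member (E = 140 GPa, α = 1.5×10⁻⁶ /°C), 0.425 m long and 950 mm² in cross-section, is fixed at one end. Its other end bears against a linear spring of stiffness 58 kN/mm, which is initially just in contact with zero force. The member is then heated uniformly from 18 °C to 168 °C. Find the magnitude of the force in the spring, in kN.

P ≈ 4.68 kN

If the spring were absent the member would lengthen by αΔT L = 1.5×10⁻⁶ × 150 × 425 = 0.09563 mm.
With a force P in the spring, the elastic change of the member is PL/(AE) and that of the spring is P/k; compatibility requires their sum to equal δ_free.
So P = δ_free / [L/(AE) + 1/k] = 0.09563 / [ 425/(950×140×10³) + 1/(58×10³) ].
P = 0.09563 / 2.044×10⁻⁵ = 4679 N.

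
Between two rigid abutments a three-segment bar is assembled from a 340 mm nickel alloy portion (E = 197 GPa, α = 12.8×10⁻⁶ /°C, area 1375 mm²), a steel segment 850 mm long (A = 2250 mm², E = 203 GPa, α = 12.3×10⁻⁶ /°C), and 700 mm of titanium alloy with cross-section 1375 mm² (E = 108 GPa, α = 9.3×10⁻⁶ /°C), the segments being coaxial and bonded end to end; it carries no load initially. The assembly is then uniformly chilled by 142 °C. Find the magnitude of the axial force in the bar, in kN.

If the supports were absent, the total length change would be Σ αᵢΔT Lᵢ = 12.8×10⁻⁶×142×340 + 12.3×10⁻⁶×142×850 + 9.3×10⁻⁶×142×700 = 3.027 mm.
The walls prevent any net length change, so an axial force P (same in every segment) develops. Compatibility: P · Σ Lᵢ/(AᵢEᵢ) = δ_free.
The series flexibility is Σ Lᵢ/(AᵢEᵢ) = 340/(1375×197×10³) + 850/(2250×203×10³) + 700/(1375×108×10³) = 7.83×10⁻⁶ mm/N.
So P = 3.027 / 7.83×10⁻⁶ = 386.6 kN, tensile.

P ≈ 387 kN (tensile)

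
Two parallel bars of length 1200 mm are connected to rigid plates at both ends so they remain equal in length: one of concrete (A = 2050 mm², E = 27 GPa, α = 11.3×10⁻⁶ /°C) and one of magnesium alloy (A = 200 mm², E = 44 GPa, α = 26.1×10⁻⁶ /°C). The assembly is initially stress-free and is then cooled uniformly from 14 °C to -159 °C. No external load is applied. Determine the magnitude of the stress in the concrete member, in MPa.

Both members must finish at the same length. With the larger α, the magnesium alloy tends to over-contract; the plates restrain it, putting the magnesium alloy in tension and the concrete in compression. With no external load the two internal forces are equal and opposite, magnitude P.
Equating the net (thermal + elastic) strains gives |α₁ − α₂|·ΔT = P·[1/(A₁E₁) + 1/(A₂E₂)].
|α₁ − α₂|·ΔT = 14.8×10⁻⁶ × 173 = 0.00256.
1/(A₁E₁) + 1/(A₂E₂) = 1/(2050×27×10³) + 1/(200×44×10³) = 1.317×10⁻⁷ N⁻¹.
P = 0.00256 / 1.317×10⁻⁷ = 19440 N = 19.44 kN.
σ_{concrete} = P/A₁ = 19440/2050 = 9.483 MPa, compressive.

σ ≈ 9.48 MPa (compressive)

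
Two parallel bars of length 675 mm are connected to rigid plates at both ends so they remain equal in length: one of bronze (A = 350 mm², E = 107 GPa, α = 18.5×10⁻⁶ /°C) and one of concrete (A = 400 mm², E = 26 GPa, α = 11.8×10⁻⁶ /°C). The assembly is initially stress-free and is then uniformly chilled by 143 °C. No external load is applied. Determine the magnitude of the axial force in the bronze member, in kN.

Equilibrium of a rigid end plate with no external load gives equal and opposite internal forces ±P in the two members. Since α_{bronze} > α_{concrete}, cooling drives the bronze into tension and the concrete into compression.
Setting the final lengths equal and cancelling L: (α₁ − α₂)ΔT = P/(A₁E₁) + P/(A₂E₂).
|α₁ − α₂|·ΔT = 6.7×10⁻⁶ × 143 = 0.0009581.
1/(A₁E₁) + 1/(A₂E₂) = 1/(350×107×10³) + 1/(400×26×10³) = 1.229×10⁻⁷ N⁻¹.
So P = 0.0009581 / 1.229×10⁻⁷ = 7.799 kN.

P ≈ 7.8 kN (tensile in the bronze)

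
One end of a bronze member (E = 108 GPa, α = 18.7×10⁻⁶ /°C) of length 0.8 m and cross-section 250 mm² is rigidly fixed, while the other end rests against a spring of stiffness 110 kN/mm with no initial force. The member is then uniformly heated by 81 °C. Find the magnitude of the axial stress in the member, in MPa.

If the spring were absent the member would lengthen by αΔT L = 18.7×10⁻⁶ × 81 × 800 = 1.212 mm.
With a force P in the spring, the elastic change of the member is PL/(AE) and that of the spring is P/k; compatibility requires their sum to equal δ_free.
P [ L/(AE) + 1/k ] = δ_free → P [ 800/(250×108×10³) + 1/(110×10³) ] = 1.212.
P = 1.212 / 3.872×10⁻⁵ = 31300 N.
σ = P/A = 31300/250 = 125.2 MPa.

σ ≈ 125 MPa (compressive)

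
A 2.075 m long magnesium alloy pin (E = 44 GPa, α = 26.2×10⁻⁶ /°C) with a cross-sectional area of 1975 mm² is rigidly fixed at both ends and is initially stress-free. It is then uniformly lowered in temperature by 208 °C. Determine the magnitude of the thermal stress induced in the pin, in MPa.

Because both ends are immovable the net strain is zero, and the suppressed thermal strain is αΔT = 26.2×10⁻⁶ × 208 = 5449.6×10⁻⁶.
The stress required to suppress this strain is σ = Eε = 44×10³ × 5449.6×10⁻⁶ = 239.8 MPa, tensile since the pin is trying to contract.

σ ≈ 240 MPa (tensile)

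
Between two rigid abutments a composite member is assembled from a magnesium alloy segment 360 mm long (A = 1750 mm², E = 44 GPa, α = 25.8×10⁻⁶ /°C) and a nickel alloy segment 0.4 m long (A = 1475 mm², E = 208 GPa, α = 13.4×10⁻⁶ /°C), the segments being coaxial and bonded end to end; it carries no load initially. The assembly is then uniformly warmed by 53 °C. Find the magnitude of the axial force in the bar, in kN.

Free thermal expansion of the whole bar: Σ αᵢΔT Lᵢ = 25.8×10⁻⁶×53×360 + 13.4×10⁻⁶×53×400 = 0.7763 mm.
The walls prevent any net length change, so an axial force P (same in every segment) develops. Compatibility: P · Σ Lᵢ/(AᵢEᵢ) = δ_free.
Σ Lᵢ/(AᵢEᵢ) = 360/(1750×44×10³) + 400/(1475×208×10³) = 5.979×10⁻⁶ mm/N.
So P = 0.7763 / 5.979×10⁻⁶ = 129.8 kN, compressive.

P ≈ 130 kN (compressive)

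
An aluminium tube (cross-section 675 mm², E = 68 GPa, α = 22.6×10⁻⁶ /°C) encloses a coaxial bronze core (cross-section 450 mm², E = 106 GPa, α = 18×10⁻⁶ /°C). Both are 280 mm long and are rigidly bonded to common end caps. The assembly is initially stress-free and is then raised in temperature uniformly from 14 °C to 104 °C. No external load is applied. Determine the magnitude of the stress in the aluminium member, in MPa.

σ ≈ 14.3 MPa (compressive)

The aluminium has the larger α, so on heating it would change length more than the bronze if both were free. The rigid plates force a common final length, so the aluminium is put into compression and the bronze into tension, with equal and opposite forces P (no external load).
Compatibility of the two members (thermal + elastic change equal): (α₁ − α₂)ΔT = P·[1/(A₁E₁) + 1/(A₂E₂)].
|α₁ − α₂|·ΔT = 4.6×10⁻⁶ × 90 = 0.000414.
1/(A₁E₁) + 1/(A₂E₂) = 1/(675×68×10³) + 1/(450×106×10³) = 4.275×10⁻⁸ N⁻¹.
So P = 0.000414 / 4.275×10⁻⁸ = 9.684 kN.
σ_{aluminium} = P/A₁ = 9684/675 = 14.35 MPa, compressive.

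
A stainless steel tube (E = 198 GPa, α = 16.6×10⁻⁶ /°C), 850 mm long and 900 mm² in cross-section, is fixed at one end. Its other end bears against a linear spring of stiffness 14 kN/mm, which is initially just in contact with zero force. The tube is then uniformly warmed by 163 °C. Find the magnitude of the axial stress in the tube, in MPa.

The unrestrained thermal change is αΔT L = 16.6×10⁻⁶ × 163 × 850 = 2.3 mm.
With a force P in the spring, the elastic change of the tube is PL/(AE) and that of the spring is P/k; compatibility requires their sum to equal δ_free.
So P = δ_free / [L/(AE) + 1/k] = 2.3 / [ 850/(900×198×10³) + 1/(14×10³) ].
P = 2.3 / 7.62×10⁻⁵ = 30180 N.
σ = P/A = 30180/900 = 33.54 MPa.

σ ≈ 33.5 MPa (compressive)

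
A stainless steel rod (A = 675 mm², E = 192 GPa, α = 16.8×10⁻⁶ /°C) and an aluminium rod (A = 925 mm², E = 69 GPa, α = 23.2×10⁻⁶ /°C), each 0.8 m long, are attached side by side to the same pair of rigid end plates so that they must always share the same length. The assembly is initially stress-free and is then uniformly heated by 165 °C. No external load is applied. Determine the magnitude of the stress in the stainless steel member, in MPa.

σ ≈ 66.9 MPa (tensile)

The aluminium has the larger α, so on heating it would change length more than the stainless steel if both were free. The rigid plates force a common final length, so the aluminium is put into compression and the stainless steel into tension, with equal and opposite forces P (no external load).
Compatibility of the two members (thermal + elastic change equal): (α₁ − α₂)ΔT = P·[1/(A₁E₁) + 1/(A₂E₂)].
|α₁ − α₂|·ΔT = 6.4×10⁻⁶ × 165 = 0.001056.
1/(A₁E₁) + 1/(A₂E₂) = 1/(675×192×10³) + 1/(925×69×10³) = 2.338×10⁻⁸ N⁻¹.
P = 0.001056 / 2.338×10⁻⁸ = 45160 N = 45.16 kN.
σ_{stainless steel} = P/A₁ = 45160/675 = 66.9 MPa, tensile.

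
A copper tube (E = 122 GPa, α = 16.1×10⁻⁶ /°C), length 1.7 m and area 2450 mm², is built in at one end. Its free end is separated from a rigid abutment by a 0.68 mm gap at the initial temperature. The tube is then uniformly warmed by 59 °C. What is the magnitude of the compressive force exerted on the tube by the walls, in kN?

P ≈ 164 kN

Free thermal elongation = αΔT L = 16.1×10⁻⁶ × 59 × 1700 = 1.615 mm.
The gap closes (δ_free > 0.68 mm) and the wall then resists a further 1.615 − 0.68 = 0.9348 mm of expansion.
That suppressed elongation corresponds to σ = E·Δ/L = 122×10³ × 0.9348/1700 = 67.09 MPa.
P = σA = 67.09 × 2450 = 164.4 kN.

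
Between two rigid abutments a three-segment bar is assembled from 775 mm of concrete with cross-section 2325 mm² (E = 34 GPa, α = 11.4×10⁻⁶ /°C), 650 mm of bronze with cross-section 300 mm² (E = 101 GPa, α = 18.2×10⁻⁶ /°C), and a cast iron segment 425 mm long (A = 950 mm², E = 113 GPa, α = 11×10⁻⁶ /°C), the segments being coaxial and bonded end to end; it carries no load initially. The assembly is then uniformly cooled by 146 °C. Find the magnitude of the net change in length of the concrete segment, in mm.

|ΔL| ≈ 0.26 mm

If the supports were absent, the total length change would be Σ αᵢΔT Lᵢ = 11.4×10⁻⁶×146×775 + 18.2×10⁻⁶×146×650 + 11×10⁻⁶×146×425 = 3.7 mm.
The rigid supports impose zero overall length change; the single axial force P common to all segments must satisfy P Σ Lᵢ/(AᵢEᵢ) = δ_free.
The series flexibility is Σ Lᵢ/(AᵢEᵢ) = 775/(2325×34×10³) + 650/(300×101×10³) + 425/(950×113×10³) = 3.522×10⁻⁵ mm/N.
So P = 3.7 / 3.522×10⁻⁵ = 105.1 kN, tensile.
For the concrete segment, free thermal change = 11.4×10⁻⁶×146×775 = 1.29 mm and elastic change from P = 105100×775/(2325×34×10³) = 1.03 mm; these oppose, so the net change is 0.26 mm (segment shortens).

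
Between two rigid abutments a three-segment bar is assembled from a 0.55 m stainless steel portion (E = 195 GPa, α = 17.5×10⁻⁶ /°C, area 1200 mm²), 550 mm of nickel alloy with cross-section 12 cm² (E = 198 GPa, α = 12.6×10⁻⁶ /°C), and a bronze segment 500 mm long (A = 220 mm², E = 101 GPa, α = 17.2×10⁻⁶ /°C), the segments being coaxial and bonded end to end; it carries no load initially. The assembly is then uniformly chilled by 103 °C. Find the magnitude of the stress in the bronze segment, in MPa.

If the supports were absent, the total length change would be Σ αᵢΔT Lᵢ = 17.5×10⁻⁶×103×550 + 12.6×10⁻⁶×103×550 + 17.2×10⁻⁶×103×500 = 2.591 mm.
The rigid supports impose zero overall length change; the single axial force P common to all segments must satisfy P Σ Lᵢ/(AᵢEᵢ) = δ_free.
Σ Lᵢ/(AᵢEᵢ) = 550/(1200×195×10³) + 550/(1200×198×10³) + 500/(220×101×10³) = 2.717×10⁻⁵ mm/N.
So P = 2.591 / 2.717×10⁻⁵ = 95.37 kN, tensile.
σ_{bronze} = P / A = 95370 / 220 = 433.5 MPa.

σ ≈ 434 MPa (tensile)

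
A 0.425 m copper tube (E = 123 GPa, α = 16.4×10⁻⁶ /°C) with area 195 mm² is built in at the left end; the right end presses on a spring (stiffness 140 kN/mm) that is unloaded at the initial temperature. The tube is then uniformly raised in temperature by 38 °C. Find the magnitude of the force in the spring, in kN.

The unrestrained thermal change is αΔT L = 16.4×10⁻⁶ × 38 × 425 = 0.2649 mm.
With a force P in the spring, the elastic change of the tube is PL/(AE) and that of the spring is P/k; compatibility requires their sum to equal δ_free.
So P = δ_free / [L/(AE) + 1/k] = 0.2649 / [ 425/(195×123×10³) + 1/(140×10³) ].
P = 0.2649 / 2.486×10⁻⁵ = 10650 N.

P ≈ 10.7 kN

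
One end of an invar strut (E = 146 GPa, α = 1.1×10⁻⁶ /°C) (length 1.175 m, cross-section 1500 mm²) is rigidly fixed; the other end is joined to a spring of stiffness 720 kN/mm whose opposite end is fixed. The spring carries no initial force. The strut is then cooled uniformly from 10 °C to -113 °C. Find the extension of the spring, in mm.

δ ≈ 0.0327 mm

If the spring were absent the strut would shorten by αΔT L = 1.1×10⁻⁶ × 123 × 1175 = 0.159 mm.
With a force P in the spring, the elastic change of the strut is PL/(AE) and that of the spring is P/k; compatibility requires their sum to equal δ_free.
So P = δ_free / [L/(AE) + 1/k] = 0.159 / [ 1175/(1500×146×10³) + 1/(720×10³) ].
P = 0.159 / 6.754×10⁻⁶ = 23540 N.
Spring extension = P/k = 23540/(720×10³) = 0.03269 mm.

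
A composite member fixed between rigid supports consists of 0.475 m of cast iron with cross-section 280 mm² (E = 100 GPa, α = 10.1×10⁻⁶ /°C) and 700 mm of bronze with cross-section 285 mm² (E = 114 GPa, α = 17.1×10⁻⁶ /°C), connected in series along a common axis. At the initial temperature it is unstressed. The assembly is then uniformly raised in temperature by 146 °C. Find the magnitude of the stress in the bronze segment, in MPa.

σ ≈ 223 MPa (compressive)

If the supports were absent, the total length change would be Σ αᵢΔT Lᵢ = 10.1×10⁻⁶×146×475 + 17.1×10⁻⁶×146×700 = 2.448 mm.
The rigid supports impose zero overall length change; the single axial force P common to all segments must satisfy P Σ Lᵢ/(AᵢEᵢ) = δ_free.
Σ Lᵢ/(AᵢEᵢ) = 475/(280×100×10³) + 700/(285×114×10³) = 3.851×10⁻⁵ mm/N.
Hence P = δ_free / Σ(L/AE) = 2.448/3.851×10⁻⁵ = 63.57 kN (compressive).
σ_{bronze} = P / A = 63570 / 285 = 223.1 MPa.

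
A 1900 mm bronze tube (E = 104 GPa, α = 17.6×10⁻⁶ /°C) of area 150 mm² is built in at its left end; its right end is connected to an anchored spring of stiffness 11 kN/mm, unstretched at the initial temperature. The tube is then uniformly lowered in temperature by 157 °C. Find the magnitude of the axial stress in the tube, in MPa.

σ ≈ 165 MPa (tensile)

If the spring were absent the tube would shorten by αΔT L = 17.6×10⁻⁶ × 157 × 1900 = 5.25 mm.
With a force P in the spring, the elastic change of the tube is PL/(AE) and that of the spring is P/k; compatibility requires their sum to equal δ_free.
So P = δ_free / [L/(AE) + 1/k] = 5.25 / [ 1900/(150×104×10³) + 1/(11×10³) ].
P = 5.25 / 0.0002127 = 24680 N.
σ = P/A = 24680/150 = 164.6 MPa.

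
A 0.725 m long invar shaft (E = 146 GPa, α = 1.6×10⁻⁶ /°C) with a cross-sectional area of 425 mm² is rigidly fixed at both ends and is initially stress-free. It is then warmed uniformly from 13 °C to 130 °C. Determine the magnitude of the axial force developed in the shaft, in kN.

P ≈ 11.6 kN (compressive)

With zero net strain, σ = E·αΔT = 146 GPa × 1.6×10⁻⁶ × 117 = 27.33 MPa.
Then P = σA = 27.33 × 425 mm² = 11.62 kN, compressive.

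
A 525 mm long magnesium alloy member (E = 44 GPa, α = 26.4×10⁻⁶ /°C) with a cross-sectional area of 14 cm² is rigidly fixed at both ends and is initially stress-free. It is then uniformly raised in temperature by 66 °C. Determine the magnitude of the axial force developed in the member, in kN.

With zero net strain, σ = E·αΔT = 44 GPa × 26.4×10⁻⁶ × 66 = 76.67 MPa.
Axial force P = σA = 76.67 × 1400 = 107300 N = 107.3 kN, compressive.

P ≈ 107 kN (compressive)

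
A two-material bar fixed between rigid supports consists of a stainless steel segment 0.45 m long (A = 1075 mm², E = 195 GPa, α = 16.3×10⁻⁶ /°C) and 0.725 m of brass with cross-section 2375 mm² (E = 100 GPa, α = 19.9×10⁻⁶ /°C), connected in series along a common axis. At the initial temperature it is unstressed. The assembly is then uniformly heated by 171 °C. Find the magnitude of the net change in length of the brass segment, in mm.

|ΔL| ≈ 0.282 mm

If the supports were absent, the total length change would be Σ αᵢΔT Lᵢ = 16.3×10⁻⁶×171×450 + 19.9×10⁻⁶×171×725 = 3.721 mm.
The rigid supports impose zero overall length change; the single axial force P common to all segments must satisfy P Σ Lᵢ/(AᵢEᵢ) = δ_free.
The series flexibility is Σ Lᵢ/(AᵢEᵢ) = 450/(1075×195×10³) + 725/(2375×100×10³) = 5.199×10⁻⁶ mm/N.
So P = 3.721 / 5.199×10⁻⁶ = 715.7 kN, compressive.
For the brass segment, free thermal change = 19.9×10⁻⁶×171×725 = 2.467 mm and elastic change from P = 715700×725/(2375×100×10³) = 2.185 mm; these oppose, so the net change is 0.282 mm (segment lengthens).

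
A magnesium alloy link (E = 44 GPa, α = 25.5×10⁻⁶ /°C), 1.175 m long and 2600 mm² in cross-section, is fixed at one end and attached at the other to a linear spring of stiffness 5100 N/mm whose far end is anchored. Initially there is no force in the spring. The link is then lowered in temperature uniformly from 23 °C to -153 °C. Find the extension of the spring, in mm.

δ ≈ 5.01 mm

The unrestrained thermal change is αΔT L = 25.5×10⁻⁶ × 176 × 1175 = 5.273 mm.
With a force P in the spring, the elastic change of the link is PL/(AE) and that of the spring is P/k; compatibility requires their sum to equal δ_free.
P [ L/(AE) + 1/k ] = δ_free → P [ 1175/(2600×44×10³) + 1/(5100) ] = 5.273.
P = 5.273 / 0.0002063 = 25560 N.
Spring extension = P/k = 25560/(5100) = 5.011 mm.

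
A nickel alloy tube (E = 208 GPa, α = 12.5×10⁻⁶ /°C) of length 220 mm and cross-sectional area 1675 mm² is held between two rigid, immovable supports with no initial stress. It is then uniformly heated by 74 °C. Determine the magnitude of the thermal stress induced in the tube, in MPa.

With length fixed, the mechanical strain must cancel the thermal strain αΔT = 12.5×10⁻⁶ × 74 = 925×10⁻⁶.
σ = EαΔT = 208×10³ × 12.5×10⁻⁶ × 74 = 192.4 MPa (compressive; the tube is trying to expand).

σ ≈ 192 MPa (compressive)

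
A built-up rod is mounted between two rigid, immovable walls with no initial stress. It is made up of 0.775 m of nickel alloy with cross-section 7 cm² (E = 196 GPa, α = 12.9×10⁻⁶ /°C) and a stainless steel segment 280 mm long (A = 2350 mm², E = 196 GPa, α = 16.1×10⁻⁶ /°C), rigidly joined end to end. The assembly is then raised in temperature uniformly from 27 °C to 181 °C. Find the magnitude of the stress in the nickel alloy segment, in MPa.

σ ≈ 510 MPa (compressive)

With the walls removed the bar would change length by δ_free = Σ αᵢΔT Lᵢ = 12.9×10⁻⁶×154×775 + 16.1×10⁻⁶×154×280 = 2.234 mm.
The rigid supports impose zero overall length change; the single axial force P common to all segments must satisfy P Σ Lᵢ/(AᵢEᵢ) = δ_free.
Σ Lᵢ/(AᵢEᵢ) = 775/(700×196×10³) + 280/(2350×196×10³) = 6.257×10⁻⁶ mm/N.
Hence P = δ_free / Σ(L/AE) = 2.234/6.257×10⁻⁶ = 357 kN (compressive).
σ_{nickel alloy} = P / A = 357000 / 700 = 510.1 MPa.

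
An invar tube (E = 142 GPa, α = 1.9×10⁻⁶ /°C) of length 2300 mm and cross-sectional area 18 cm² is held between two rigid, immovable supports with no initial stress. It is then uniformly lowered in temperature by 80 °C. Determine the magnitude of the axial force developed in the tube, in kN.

P ≈ 38.9 kN (tensile)

With zero net strain, σ = E·αΔT = 142 GPa × 1.9×10⁻⁶ × 80 = 21.58 MPa.
P = AEαΔT = 1800 × 142×10³ × 1.9×10⁻⁶ × 80 = 38.85 kN (tensile).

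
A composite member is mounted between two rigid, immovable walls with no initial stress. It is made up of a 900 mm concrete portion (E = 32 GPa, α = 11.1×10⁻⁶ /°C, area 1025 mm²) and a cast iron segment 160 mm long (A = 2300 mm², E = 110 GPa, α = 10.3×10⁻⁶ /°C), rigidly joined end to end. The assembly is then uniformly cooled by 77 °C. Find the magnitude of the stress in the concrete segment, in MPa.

σ ≈ 31.1 MPa (tensile)

Free thermal contraction of the whole bar: Σ αᵢΔT Lᵢ = 11.1×10⁻⁶×77×900 + 10.3×10⁻⁶×77×160 = 0.8961 mm.
Since the ends are fixed, an axial force P builds up, equal in every segment, with P · Σ Lᵢ/(AᵢEᵢ) = δ_free.
The series flexibility is Σ Lᵢ/(AᵢEᵢ) = 900/(1025×32×10³) + 160/(2300×110×10³) = 2.807×10⁻⁵ mm/N.
So P = 0.8961 / 2.807×10⁻⁵ = 31.92 kN, tensile.
σ_{concrete} = P / A = 31920 / 1025 = 31.14 MPa.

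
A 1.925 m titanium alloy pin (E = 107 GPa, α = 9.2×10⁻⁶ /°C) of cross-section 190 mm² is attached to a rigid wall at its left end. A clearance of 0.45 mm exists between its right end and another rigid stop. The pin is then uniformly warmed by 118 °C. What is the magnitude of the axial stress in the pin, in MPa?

σ ≈ 91.1 MPa (compressive)

If the wall were absent the pin would grow by αΔT L = 9.2×10⁻⁶ × 118 × 1925 = 2.09 mm.
The gap closes (δ_free > 0.45 mm) and the wall then resists a further 2.09 − 0.45 = 1.64 mm of expansion.
That suppressed elongation corresponds to σ = E·Δ/L = 107×10³ × 1.64/1925 = 91.15 MPa.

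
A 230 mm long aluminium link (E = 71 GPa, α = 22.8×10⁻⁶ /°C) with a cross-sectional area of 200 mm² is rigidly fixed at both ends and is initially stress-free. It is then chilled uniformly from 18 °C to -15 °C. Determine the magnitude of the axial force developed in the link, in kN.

P ≈ 10.7 kN (tensile)

Full restraint means ε = 0, so the stress is σ = EαΔT = 71×10³ × 22.8×10⁻⁶ × 33 = 53.42 MPa.
Then P = σA = 53.42 × 200 mm² = 10.68 kN, tensile.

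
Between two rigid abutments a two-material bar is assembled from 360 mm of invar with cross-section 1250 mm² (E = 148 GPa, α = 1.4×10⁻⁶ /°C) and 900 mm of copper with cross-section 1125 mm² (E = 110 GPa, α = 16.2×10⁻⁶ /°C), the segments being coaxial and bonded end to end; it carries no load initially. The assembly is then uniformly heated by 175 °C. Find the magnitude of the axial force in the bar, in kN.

With the walls removed the bar would change length by δ_free = Σ αᵢΔT Lᵢ = 1.4×10⁻⁶×175×360 + 16.2×10⁻⁶×175×900 = 2.64 mm.
The rigid supports impose zero overall length change; the single axial force P common to all segments must satisfy P Σ Lᵢ/(AᵢEᵢ) = δ_free.
Σ Lᵢ/(AᵢEᵢ) = 360/(1250×148×10³) + 900/(1125×110×10³) = 9.219×10⁻⁶ mm/N.
P = 2.64 / 9.219×10⁻⁶ = 286300 N = 286.3 kN, compressive.

P ≈ 286 kN (compressive)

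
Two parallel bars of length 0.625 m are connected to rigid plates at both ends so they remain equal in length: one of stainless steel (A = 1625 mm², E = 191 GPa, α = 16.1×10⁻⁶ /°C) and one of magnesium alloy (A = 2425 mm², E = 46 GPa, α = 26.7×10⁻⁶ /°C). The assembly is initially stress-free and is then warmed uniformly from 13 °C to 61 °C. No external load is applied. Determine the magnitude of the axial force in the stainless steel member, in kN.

Both members must finish at the same length. With the larger α, the magnesium alloy tends to over-expand; the plates restrain it, putting the magnesium alloy in compression and the stainless steel in tension. With no external load the two internal forces are equal and opposite, magnitude P.
Compatibility of the two members (thermal + elastic change equal): (α₁ − α₂)ΔT = P·[1/(A₁E₁) + 1/(A₂E₂)].
|α₁ − α₂|·ΔT = 10.6×10⁻⁶ × 48 = 0.0005088.
1/(A₁E₁) + 1/(A₂E₂) = 1/(1625×191×10³) + 1/(2425×46×10³) = 1.219×10⁻⁸ N⁻¹.
P = 0.0005088 / 1.219×10⁻⁸ = 41750 N = 41.75 kN.

P ≈ 41.8 kN (tensile in the stainless steel)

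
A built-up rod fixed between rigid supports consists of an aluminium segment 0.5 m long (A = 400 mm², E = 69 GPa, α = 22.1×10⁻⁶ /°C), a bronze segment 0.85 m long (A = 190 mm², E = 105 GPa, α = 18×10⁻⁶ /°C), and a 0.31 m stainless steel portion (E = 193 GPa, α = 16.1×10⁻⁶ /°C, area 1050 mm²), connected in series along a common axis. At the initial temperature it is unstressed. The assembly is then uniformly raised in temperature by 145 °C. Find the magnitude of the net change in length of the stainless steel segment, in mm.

With the walls removed the bar would change length by δ_free = Σ αᵢΔT Lᵢ = 22.1×10⁻⁶×145×500 + 18×10⁻⁶×145×850 + 16.1×10⁻⁶×145×310 = 4.544 mm.
The walls prevent any net length change, so an axial force P (same in every segment) develops. Compatibility: P · Σ Lᵢ/(AᵢEᵢ) = δ_free.
Σ Lᵢ/(AᵢEᵢ) = 500/(400×69×10³) + 850/(190×105×10³) + 310/(1050×193×10³) = 6.225×10⁻⁵ mm/N.
So P = 4.544 / 6.225×10⁻⁵ = 73 kN, compressive.
For the stainless steel segment, free thermal change = 16.1×10⁻⁶×145×310 = 0.7237 mm and elastic change from P = 73000×310/(1050×193×10³) = 0.1117 mm; these oppose, so the net change is 0.612 mm (segment lengthens).

|ΔL| ≈ 0.612 mm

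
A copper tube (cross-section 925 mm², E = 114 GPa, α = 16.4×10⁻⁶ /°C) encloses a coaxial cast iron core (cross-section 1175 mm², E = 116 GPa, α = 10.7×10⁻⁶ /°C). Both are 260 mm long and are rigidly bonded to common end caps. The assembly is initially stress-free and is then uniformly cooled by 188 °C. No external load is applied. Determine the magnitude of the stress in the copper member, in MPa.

σ ≈ 68.9 MPa (tensile)

The copper has the larger α, so on cooling it would change length more than the cast iron if both were free. The rigid plates force a common final length, so the copper is put into tension and the cast iron into compression, with equal and opposite forces P (no external load).
Setting the final lengths equal and cancelling L: (α₁ − α₂)ΔT = P/(A₁E₁) + P/(A₂E₂).
|α₁ − α₂|·ΔT = 5.7×10⁻⁶ × 188 = 0.001072.
1/(A₁E₁) + 1/(A₂E₂) = 1/(925×114×10³) + 1/(1175×116×10³) = 1.682×10⁻⁸ N⁻¹.
So P = 0.001072 / 1.682×10⁻⁸ = 63.71 kN.
σ_{copper} = P/A₁ = 63710/925 = 68.88 MPa, tensile.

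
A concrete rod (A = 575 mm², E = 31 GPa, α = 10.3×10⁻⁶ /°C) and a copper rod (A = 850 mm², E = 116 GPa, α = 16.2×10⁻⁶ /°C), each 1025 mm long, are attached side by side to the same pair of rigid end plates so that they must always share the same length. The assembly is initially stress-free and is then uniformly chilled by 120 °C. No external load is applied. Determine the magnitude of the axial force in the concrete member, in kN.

Both members must finish at the same length. With the larger α, the copper tends to over-contract; the plates restrain it, putting the copper in tension and the concrete in compression. With no external load the two internal forces are equal and opposite, magnitude P.
Compatibility of the two members (thermal + elastic change equal): (α₁ − α₂)ΔT = P·[1/(A₁E₁) + 1/(A₂E₂)].
|α₁ − α₂|·ΔT = 5.9×10⁻⁶ × 120 = 0.000708.
1/(A₁E₁) + 1/(A₂E₂) = 1/(575×31×10³) + 1/(850×116×10³) = 6.624×10⁻⁸ N⁻¹.
So P = 0.000708 / 6.624×10⁻⁸ = 10.69 kN.

P ≈ 10.7 kN (compressive in the concrete)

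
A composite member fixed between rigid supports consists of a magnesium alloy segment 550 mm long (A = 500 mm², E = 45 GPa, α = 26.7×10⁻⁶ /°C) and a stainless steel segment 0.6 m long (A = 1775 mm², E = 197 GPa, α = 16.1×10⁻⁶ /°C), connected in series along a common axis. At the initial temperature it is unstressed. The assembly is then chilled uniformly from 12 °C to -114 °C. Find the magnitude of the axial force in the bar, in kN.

Free thermal contraction of the whole bar: Σ αᵢΔT Lᵢ = 26.7×10⁻⁶×126×550 + 16.1×10⁻⁶×126×600 = 3.067 mm.
The walls prevent any net length change, so an axial force P (same in every segment) develops. Compatibility: P · Σ Lᵢ/(AᵢEᵢ) = δ_free.
The series flexibility is Σ Lᵢ/(AᵢEᵢ) = 550/(500×45×10³) + 600/(1775×197×10³) = 2.616×10⁻⁵ mm/N.
Hence P = δ_free / Σ(L/AE) = 3.067/2.616×10⁻⁵ = 117.3 kN (tensile).

P ≈ 117 kN (tensile)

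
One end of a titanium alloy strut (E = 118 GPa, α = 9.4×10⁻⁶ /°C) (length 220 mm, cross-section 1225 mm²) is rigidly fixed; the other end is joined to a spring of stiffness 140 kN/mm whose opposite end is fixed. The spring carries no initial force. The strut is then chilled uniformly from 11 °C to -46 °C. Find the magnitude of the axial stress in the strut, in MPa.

σ ≈ 11.1 MPa (tensile)

If the spring were absent the strut would shorten by αΔT L = 9.4×10⁻⁶ × 57 × 220 = 0.1179 mm.
Let P be the tensile force in the spring. The strut extends elastically by PL/(AE) and the spring stretches by P/k; together these equal δ_free.
So P = δ_free / [L/(AE) + 1/k] = 0.1179 / [ 220/(1225×118×10³) + 1/(140×10³) ].
P = 0.1179 / 8.665×10⁻⁶ = 13600 N.
σ = P/A = 13600/1225 = 11.11 MPa.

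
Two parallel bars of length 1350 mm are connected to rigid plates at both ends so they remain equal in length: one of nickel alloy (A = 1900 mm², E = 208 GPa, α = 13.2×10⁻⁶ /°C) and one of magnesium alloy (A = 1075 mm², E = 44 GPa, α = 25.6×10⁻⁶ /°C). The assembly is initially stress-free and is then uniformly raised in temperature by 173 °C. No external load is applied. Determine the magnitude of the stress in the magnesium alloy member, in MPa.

Both members must finish at the same length. With the larger α, the magnesium alloy tends to over-expand; the plates restrain it, putting the magnesium alloy in compression and the nickel alloy in tension. With no external load the two internal forces are equal and opposite, magnitude P.
Compatibility of the two members (thermal + elastic change equal): (α₁ − α₂)ΔT = P·[1/(A₁E₁) + 1/(A₂E₂)].
|α₁ − α₂|·ΔT = 12.4×10⁻⁶ × 173 = 0.002145.
1/(A₁E₁) + 1/(A₂E₂) = 1/(1900×208×10³) + 1/(1075×44×10³) = 2.367×10⁻⁸ N⁻¹.
P = 0.002145 / 2.367×10⁻⁸ = 90620 N = 90.62 kN.
σ_{magnesium alloy} = P/A₂ = 90620/1075 = 84.3 MPa, compressive.

σ ≈ 84.3 MPa (compressive)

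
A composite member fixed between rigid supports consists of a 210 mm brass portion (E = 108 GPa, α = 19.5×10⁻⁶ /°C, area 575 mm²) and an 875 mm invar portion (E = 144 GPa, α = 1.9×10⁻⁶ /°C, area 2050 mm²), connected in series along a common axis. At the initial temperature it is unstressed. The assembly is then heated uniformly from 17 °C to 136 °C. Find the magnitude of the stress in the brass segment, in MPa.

σ ≈ 188 MPa (compressive)

If the supports were absent, the total length change would be Σ αᵢΔT Lᵢ = 19.5×10⁻⁶×119×210 + 1.9×10⁻⁶×119×875 = 0.6851 mm.
The walls prevent any net length change, so an axial force P (same in every segment) develops. Compatibility: P · Σ Lᵢ/(AᵢEᵢ) = δ_free.
The series flexibility is Σ Lᵢ/(AᵢEᵢ) = 210/(575×108×10³) + 875/(2050×144×10³) = 6.346×10⁻⁶ mm/N.
P = 0.6851 / 6.346×10⁻⁶ = 108000 N = 108 kN, compressive.
σ_{brass} = P / A = 108000 / 575 = 187.8 MPa.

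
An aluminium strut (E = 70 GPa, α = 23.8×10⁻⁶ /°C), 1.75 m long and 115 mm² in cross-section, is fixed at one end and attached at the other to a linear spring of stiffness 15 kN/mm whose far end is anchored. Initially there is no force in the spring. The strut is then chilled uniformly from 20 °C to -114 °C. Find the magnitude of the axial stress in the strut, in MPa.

Free thermal contraction: δ_free = αΔT L = 23.8×10⁻⁶ × 134 × 1750 = 5.581 mm.
Let P be the tensile force in the spring. The strut extends elastically by PL/(AE) and the spring stretches by P/k; together these equal δ_free.
P [ L/(AE) + 1/k ] = δ_free → P [ 1750/(115×70×10³) + 1/(15×10³) ] = 5.581.
P = 5.581 / 0.0002841 = 19650 N.
σ = P/A = 19650/115 = 170.8 MPa.

σ ≈ 171 MPa (tensile)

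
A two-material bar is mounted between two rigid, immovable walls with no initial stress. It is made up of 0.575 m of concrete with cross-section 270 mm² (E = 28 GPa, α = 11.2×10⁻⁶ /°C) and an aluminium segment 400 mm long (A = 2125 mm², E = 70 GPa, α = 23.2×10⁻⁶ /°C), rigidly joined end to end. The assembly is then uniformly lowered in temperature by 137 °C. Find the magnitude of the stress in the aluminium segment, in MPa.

If the supports were absent, the total length change would be Σ αᵢΔT Lᵢ = 11.2×10⁻⁶×137×575 + 23.2×10⁻⁶×137×400 = 2.154 mm.
The rigid supports impose zero overall length change; the single axial force P common to all segments must satisfy P Σ Lᵢ/(AᵢEᵢ) = δ_free.
The series flexibility is Σ Lᵢ/(AᵢEᵢ) = 575/(270×28×10³) + 400/(2125×70×10³) = 7.875×10⁻⁵ mm/N.
So P = 2.154 / 7.875×10⁻⁵ = 27.35 kN, tensile.
σ_{aluminium} = P / A = 27350 / 2125 = 12.87 MPa.

σ ≈ 12.9 MPa (tensile)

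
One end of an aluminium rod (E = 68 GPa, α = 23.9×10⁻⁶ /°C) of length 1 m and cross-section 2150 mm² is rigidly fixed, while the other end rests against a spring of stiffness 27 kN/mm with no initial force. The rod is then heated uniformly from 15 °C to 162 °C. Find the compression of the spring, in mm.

Free thermal expansion: δ_free = αΔT L = 23.9×10⁻⁶ × 147 × 1000 = 3.513 mm.
With a force P in the spring, the elastic change of the rod is PL/(AE) and that of the spring is P/k; compatibility requires their sum to equal δ_free.
So P = δ_free / [L/(AE) + 1/k] = 3.513 / [ 1000/(2150×68×10³) + 1/(27×10³) ].
P = 3.513 / 4.388×10⁻⁵ = 80070 N.
Spring compression = P/k = 80070/(27×10³) = 2.966 mm.

δ ≈ 2.97 mm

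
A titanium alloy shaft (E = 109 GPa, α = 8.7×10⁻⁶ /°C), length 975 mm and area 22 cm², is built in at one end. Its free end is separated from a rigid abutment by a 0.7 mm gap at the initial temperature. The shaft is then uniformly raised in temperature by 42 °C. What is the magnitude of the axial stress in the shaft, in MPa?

Free thermal elongation = αΔT L = 8.7×10⁻⁶ × 42 × 975 = 0.3563 mm.
This is smaller than the 0.7 mm clearance, so the shaft expands freely without reaching the stop — the stress is zero.

σ ≈ 0 MPa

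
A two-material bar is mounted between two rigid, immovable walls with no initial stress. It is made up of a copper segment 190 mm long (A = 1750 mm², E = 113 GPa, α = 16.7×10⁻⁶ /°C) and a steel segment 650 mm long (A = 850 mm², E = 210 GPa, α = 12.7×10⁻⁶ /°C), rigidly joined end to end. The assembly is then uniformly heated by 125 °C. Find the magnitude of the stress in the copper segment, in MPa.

With the walls removed the bar would change length by δ_free = Σ αᵢΔT Lᵢ = 16.7×10⁻⁶×125×190 + 12.7×10⁻⁶×125×650 = 1.428 mm.
The rigid supports impose zero overall length change; the single axial force P common to all segments must satisfy P Σ Lᵢ/(AᵢEᵢ) = δ_free.
Σ Lᵢ/(AᵢEᵢ) = 190/(1750×113×10³) + 650/(850×210×10³) = 4.602×10⁻⁶ mm/N.
P = 1.428 / 4.602×10⁻⁶ = 310400 N = 310.4 kN, compressive.
σ_{copper} = P / A = 310400 / 1750 = 177.4 MPa.

σ ≈ 177 MPa (compressive)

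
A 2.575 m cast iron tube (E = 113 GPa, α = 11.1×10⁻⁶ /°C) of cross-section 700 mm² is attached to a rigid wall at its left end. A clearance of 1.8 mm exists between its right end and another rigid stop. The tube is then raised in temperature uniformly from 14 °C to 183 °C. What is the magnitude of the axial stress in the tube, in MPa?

σ ≈ 133 MPa (compressive)

Unrestrained expansion: δ_free = αΔT L = 11.1×10⁻⁶ × 169 × 2575 = 4.83 mm.
After closing the 1.8 mm clearance, 4.83 − 1.8 = 3.03 mm of expansion remains to be suppressed by the wall.
Compatibility: PL/(AE) = 3.03 mm, so σ = P/A = E × (3.03/2575) = 133 MPa.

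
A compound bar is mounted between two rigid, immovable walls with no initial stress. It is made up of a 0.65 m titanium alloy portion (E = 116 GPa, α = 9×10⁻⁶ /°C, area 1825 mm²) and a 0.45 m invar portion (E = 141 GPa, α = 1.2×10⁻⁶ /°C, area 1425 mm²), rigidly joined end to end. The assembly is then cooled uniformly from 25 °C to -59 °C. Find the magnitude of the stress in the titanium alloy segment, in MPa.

With the walls removed the bar would change length by δ_free = Σ αᵢΔT Lᵢ = 9×10⁻⁶×84×650 + 1.2×10⁻⁶×84×450 = 0.5368 mm.
Since the ends are fixed, an axial force P builds up, equal in every segment, with P · Σ Lᵢ/(AᵢEᵢ) = δ_free.
Σ Lᵢ/(AᵢEᵢ) = 650/(1825×116×10³) + 450/(1425×141×10³) = 5.31×10⁻⁶ mm/N.
P = 0.5368 / 5.31×10⁻⁶ = 101100 N = 101.1 kN, tensile.
σ_{titanium alloy} = P / A = 101100 / 1825 = 55.39 MPa.

σ ≈ 55.4 MPa (tensile)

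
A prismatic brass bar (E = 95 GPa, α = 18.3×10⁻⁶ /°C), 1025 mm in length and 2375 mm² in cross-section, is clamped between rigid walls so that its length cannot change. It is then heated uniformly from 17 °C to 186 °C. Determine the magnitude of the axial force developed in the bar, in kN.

P ≈ 698 kN (compressive)

With zero net strain, σ = E·αΔT = 95 GPa × 18.3×10⁻⁶ × 169 = 293.8 MPa.
P = AEαΔT = 2375 × 95×10³ × 18.3×10⁻⁶ × 169 = 697.8 kN (compressive).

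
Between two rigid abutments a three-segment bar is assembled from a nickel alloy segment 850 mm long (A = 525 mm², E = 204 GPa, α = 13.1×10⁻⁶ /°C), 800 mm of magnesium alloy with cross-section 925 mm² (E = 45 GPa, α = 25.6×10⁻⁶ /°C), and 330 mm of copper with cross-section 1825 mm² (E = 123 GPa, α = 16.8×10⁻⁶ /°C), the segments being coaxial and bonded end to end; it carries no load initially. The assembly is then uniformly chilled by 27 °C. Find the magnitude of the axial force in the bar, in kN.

If the supports were absent, the total length change would be Σ αᵢΔT Lᵢ = 13.1×10⁻⁶×27×850 + 25.6×10⁻⁶×27×800 + 16.8×10⁻⁶×27×330 = 1.003 mm.
The walls prevent any net length change, so an axial force P (same in every segment) develops. Compatibility: P · Σ Lᵢ/(AᵢEᵢ) = δ_free.
Σ Lᵢ/(AᵢEᵢ) = 850/(525×204×10³) + 800/(925×45×10³) + 330/(1825×123×10³) = 2.863×10⁻⁵ mm/N.
Hence P = δ_free / Σ(L/AE) = 1.003/2.863×10⁻⁵ = 35.05 kN (tensile).

P ≈ 35 kN (tensile)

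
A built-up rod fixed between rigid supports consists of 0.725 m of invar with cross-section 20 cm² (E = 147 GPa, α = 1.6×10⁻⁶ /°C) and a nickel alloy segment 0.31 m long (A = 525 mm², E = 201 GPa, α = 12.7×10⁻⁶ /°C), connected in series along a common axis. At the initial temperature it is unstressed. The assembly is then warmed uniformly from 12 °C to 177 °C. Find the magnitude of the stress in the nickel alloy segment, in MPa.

With the walls removed the bar would change length by δ_free = Σ αᵢΔT Lᵢ = 1.6×10⁻⁶×165×725 + 12.7×10⁻⁶×165×310 = 0.841 mm.
The walls prevent any net length change, so an axial force P (same in every segment) develops. Compatibility: P · Σ Lᵢ/(AᵢEᵢ) = δ_free.
The series flexibility is Σ Lᵢ/(AᵢEᵢ) = 725/(2000×147×10³) + 310/(525×201×10³) = 5.404×10⁻⁶ mm/N.
So P = 0.841 / 5.404×10⁻⁶ = 155.6 kN, compressive.
σ_{nickel alloy} = P / A = 155600 / 525 = 296.4 MPa.

σ ≈ 296 MPa (compressive)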